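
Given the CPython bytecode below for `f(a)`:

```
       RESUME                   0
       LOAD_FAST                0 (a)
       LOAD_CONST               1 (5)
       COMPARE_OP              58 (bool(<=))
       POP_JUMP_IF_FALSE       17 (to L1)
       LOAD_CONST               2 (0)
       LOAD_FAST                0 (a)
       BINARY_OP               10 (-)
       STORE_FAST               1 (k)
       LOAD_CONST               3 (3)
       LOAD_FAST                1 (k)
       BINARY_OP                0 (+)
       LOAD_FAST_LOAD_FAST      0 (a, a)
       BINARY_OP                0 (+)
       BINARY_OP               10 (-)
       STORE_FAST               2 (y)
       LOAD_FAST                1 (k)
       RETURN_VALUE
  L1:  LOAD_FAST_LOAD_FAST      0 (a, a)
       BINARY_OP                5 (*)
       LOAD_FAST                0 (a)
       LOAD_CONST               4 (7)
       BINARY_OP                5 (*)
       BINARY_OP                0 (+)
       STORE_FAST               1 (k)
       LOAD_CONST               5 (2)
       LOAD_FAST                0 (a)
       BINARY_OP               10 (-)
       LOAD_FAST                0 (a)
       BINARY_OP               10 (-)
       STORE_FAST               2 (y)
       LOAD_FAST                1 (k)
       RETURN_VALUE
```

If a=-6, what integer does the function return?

6

LOAD_FAST a → push -6. Stack: [-6]
LOAD_CONST → push 5. Stack: [-6, 5]
COMPARE_OP bool(<=) → -6 vs 5 = True. Stack: [True]
POP_JUMP_IF_FALSE → pop True; no jump. Stack: []
LOAD_CONST → push 0. Stack: [0]
LOAD_FAST a → push -6. Stack: [0, -6]
BINARY_OP - → 0 - -6 = 6. Stack: [6]
STORE_FAST k → k=6. Stack: []
LOAD_CONST → push 3. Stack: [3]
LOAD_FAST k → push 6. Stack: [3, 6]
BINARY_OP + → 3 + 6 = 9. Stack: [9]
LOAD_FAST_LOAD_FAST a,a → push -6,-6. Stack: [9, -6, -6]
BINARY_OP + → -6 + -6 = -12. Stack: [9, -12]
BINARY_OP - → 9 - -12 = 21. Stack: [21]
STORE_FAST y → y=21. Stack: []
LOAD_FAST k → push 6. Stack: [6]
RETURN_VALUE → return 6.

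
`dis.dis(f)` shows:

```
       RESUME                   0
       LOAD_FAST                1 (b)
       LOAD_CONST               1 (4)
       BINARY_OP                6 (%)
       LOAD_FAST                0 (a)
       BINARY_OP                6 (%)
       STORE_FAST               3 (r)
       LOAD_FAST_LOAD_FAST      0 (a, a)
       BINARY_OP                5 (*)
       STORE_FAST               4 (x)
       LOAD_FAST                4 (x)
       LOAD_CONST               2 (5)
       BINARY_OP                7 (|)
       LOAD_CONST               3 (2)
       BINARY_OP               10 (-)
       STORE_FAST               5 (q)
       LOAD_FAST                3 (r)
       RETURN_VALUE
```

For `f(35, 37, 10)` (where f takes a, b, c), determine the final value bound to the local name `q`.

1227

LOAD_FAST b → push 37. Stack: [37]
LOAD_CONST → push 4. Stack: [37, 4]
BINARY_OP % → 37 % 4 = 1. Stack: [1]
LOAD_FAST a → push 35. Stack: [1, 35]
BINARY_OP % → 1 % 35 = 1. Stack: [1]
STORE_FAST r → r=1. Stack: []
LOAD_FAST_LOAD_FAST a,a → push 35,35. Stack: [35, 35]
BINARY_OP * → 35 * 35 = 1225. Stack: [1225]
STORE_FAST x → x=1225. Stack: []
LOAD_FAST x → push 1225. Stack: [1225]
LOAD_CONST → push 5. Stack: [1225, 5]
BINARY_OP | → 1225 | 5 = 1229. Stack: [1229]
LOAD_CONST → push 2. Stack: [1229, 2]
BINARY_OP - → 1229 - 2 = 1227. Stack: [1227]
STORE_FAST q → q=1227. Stack: []
LOAD_FAST r → push 1. Stack: [1]
RETURN_VALUE → return 1.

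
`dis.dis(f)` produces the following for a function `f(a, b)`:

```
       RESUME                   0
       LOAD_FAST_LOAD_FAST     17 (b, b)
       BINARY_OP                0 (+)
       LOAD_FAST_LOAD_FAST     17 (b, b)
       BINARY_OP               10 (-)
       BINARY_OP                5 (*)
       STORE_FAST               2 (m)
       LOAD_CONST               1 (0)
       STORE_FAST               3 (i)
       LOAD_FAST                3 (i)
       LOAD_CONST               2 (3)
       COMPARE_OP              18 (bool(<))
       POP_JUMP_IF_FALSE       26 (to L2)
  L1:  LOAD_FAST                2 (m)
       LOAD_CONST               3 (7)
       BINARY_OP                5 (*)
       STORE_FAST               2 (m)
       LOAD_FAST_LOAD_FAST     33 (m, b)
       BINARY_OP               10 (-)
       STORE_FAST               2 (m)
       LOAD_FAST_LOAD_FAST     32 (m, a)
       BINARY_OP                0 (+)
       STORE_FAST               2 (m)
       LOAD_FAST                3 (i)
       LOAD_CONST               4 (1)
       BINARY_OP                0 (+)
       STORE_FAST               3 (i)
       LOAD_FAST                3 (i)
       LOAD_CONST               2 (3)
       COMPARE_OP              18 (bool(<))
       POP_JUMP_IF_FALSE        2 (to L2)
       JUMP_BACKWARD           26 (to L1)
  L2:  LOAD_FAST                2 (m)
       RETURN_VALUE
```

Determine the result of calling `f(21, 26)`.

LOAD_FAST_LOAD_FAST b,b → push 26,26
BINARY_OP + → 26 + 26 = 52
LOAD_FAST_LOAD_FAST b,b → push 26,26
BINARY_OP - → 26 - 26 = 0
BINARY_OP * → 52 * 0 = 0
STORE_FAST m → m=0
LOAD_CONST → push 0
STORE_FAST i → i=0
LOAD_FAST i → push 0
LOAD_CONST → push 3
COMPARE_OP bool(<) → 0 vs 3 = True
POP_JUMP_IF_FALSE → pop True; no jump
LOAD_FAST m → push 0
LOAD_CONST → push 7
BINARY_OP * → 0 * 7 = 0
STORE_FAST m → m=0
LOAD_FAST_LOAD_FAST m,b → push 0,26
BINARY_OP - → 0 - 26 = -26
STORE_FAST m → m=-26
LOAD_FAST_LOAD_FAST m,a → push -26,21
BINARY_OP + → -26 + 21 = -5
STORE_FAST m → m=-5
LOAD_FAST i → push 0
LOAD_CONST → push 1
BINARY_OP + → 0 + 1 = 1
STORE_FAST i → i=1
LOAD_FAST i → push 1
LOAD_CONST → push 3
COMPARE_OP bool(<) → 1 vs 3 = True
POP_JUMP_IF_FALSE → pop True; no jump
LOAD_FAST m → push -5
LOAD_CONST → push 7
BINARY_OP * → -5 * 7 = -35
STORE_FAST m → m=-35
LOAD_FAST_LOAD_FAST m,b → push -35,26
BINARY_OP - → -35 - 26 = -61
STORE_FAST m → m=-61
LOAD_FAST_LOAD_FAST m,a → push -61,21
BINARY_OP + → -61 + 21 = -40
STORE_FAST m → m=-40
LOAD_FAST i → push 1
LOAD_CONST → push 1
BINARY_OP + → 1 + 1 = 2
STORE_FAST i → i=2
LOAD_FAST i → push 2
LOAD_CONST → push 3
COMPARE_OP bool(<) → 2 vs 3 = True
POP_JUMP_IF_FALSE → pop True; no jump
LOAD_FAST m → push -40
LOAD_CONST → push 7
BINARY_OP * → -40 * 7 = -280
STORE_FAST m → m=-280
LOAD_FAST_LOAD_FAST m,b → push -280,26
BINARY_OP - → -280 - 26 = -306
STORE_FAST m → m=-306
LOAD_FAST_LOAD_FAST m,a → push -306,21
BINARY_OP + → -306 + 21 = -285
STORE_FAST m → m=-285
LOAD_FAST i → push 2
LOAD_CONST → push 1
BINARY_OP + → 2 + 1 = 3
STORE_FAST i → i=3
LOAD_FAST i → push 3
LOAD_CONST → push 3
COMPARE_OP bool(<) → 3 vs 3 = False
POP_JUMP_IF_FALSE → pop False; jump
LOAD_FAST m → push -285
RETURN_VALUE → return -285.

-285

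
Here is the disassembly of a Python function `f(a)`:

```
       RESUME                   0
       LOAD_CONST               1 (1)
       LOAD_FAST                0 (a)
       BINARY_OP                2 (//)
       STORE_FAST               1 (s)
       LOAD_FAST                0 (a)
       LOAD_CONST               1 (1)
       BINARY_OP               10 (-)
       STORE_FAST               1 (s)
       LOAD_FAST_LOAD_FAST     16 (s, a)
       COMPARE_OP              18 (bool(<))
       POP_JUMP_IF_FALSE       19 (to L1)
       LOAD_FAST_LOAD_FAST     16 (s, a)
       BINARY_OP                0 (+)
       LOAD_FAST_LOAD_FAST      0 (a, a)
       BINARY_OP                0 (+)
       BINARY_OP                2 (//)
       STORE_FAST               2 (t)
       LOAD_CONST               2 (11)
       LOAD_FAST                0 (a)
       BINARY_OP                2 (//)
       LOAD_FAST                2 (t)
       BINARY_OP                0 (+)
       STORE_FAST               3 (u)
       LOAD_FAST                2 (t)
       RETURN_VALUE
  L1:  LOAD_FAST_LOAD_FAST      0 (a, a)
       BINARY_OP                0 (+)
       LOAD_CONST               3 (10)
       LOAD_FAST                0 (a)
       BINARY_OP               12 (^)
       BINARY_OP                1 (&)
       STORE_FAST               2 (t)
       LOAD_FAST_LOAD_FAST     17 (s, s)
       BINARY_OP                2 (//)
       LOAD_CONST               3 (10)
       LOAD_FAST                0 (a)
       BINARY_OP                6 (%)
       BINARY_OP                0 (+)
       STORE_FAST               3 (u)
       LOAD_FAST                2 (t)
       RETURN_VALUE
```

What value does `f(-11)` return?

1

LOAD_CONST → push 1. Stack: [1]
LOAD_FAST a → push -11. Stack: [1, -11]
BINARY_OP // → 1 // -11 = -1. Stack: [-1]
STORE_FAST s → s=-1. Stack: []
LOAD_FAST a → push -11. Stack: [-11]
LOAD_CONST → push 1. Stack: [-11, 1]
BINARY_OP - → -11 - 1 = -12. Stack: [-12]
STORE_FAST s → s=-12. Stack: []
LOAD_FAST_LOAD_FAST s,a → push -12,-11. Stack: [-12, -11]
COMPARE_OP bool(<) → -12 vs -11 = True. Stack: [True]
POP_JUMP_IF_FALSE → pop True; no jump. Stack: []
LOAD_FAST_LOAD_FAST s,a → push -12,-11. Stack: [-12, -11]
BINARY_OP + → -12 + -11 = -23. Stack: [-23]
LOAD_FAST_LOAD_FAST a,a → push -11,-11. Stack: [-23, -11, -11]
BINARY_OP + → -11 + -11 = -22. Stack: [-23, -22]
BINARY_OP // → -23 // -22 = 1. Stack: [1]
STORE_FAST t → t=1. Stack: []
LOAD_CONST → push 11. Stack: [11]
LOAD_FAST a → push -11. Stack: [11, -11]
BINARY_OP // → 11 // -11 = -1. Stack: [-1]
LOAD_FAST t → push 1. Stack: [-1, 1]
BINARY_OP + → -1 + 1 = 0. Stack: [0]
STORE_FAST u → u=0. Stack: []
LOAD_FAST t → push 1. Stack: [1]
RETURN_VALUE → return 1.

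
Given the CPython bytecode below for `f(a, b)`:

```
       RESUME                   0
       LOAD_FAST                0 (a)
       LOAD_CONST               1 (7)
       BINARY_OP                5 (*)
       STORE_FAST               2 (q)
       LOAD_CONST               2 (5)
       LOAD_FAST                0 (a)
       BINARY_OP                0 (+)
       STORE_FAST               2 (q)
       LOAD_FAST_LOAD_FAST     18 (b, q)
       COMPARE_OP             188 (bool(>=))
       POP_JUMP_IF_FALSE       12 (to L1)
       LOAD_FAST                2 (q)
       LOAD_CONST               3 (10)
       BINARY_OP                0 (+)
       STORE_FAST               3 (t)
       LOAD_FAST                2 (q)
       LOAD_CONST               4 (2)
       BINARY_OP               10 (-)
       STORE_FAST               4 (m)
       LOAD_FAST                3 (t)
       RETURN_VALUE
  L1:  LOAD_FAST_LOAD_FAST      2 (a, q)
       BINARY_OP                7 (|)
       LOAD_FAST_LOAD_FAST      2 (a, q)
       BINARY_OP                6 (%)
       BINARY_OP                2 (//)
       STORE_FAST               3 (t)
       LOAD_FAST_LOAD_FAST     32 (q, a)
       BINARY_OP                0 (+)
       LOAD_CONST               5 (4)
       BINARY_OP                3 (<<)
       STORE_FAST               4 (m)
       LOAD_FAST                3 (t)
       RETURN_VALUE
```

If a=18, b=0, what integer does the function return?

1

LOAD_FAST a → push 18. Stack: [18]
LOAD_CONST → push 7. Stack: [18, 7]
BINARY_OP * → 18 * 7 = 126. Stack: [126]
STORE_FAST q → q=126. Stack: []
LOAD_CONST → push 5. Stack: [5]
LOAD_FAST a → push 18. Stack: [5, 18]
BINARY_OP + → 5 + 18 = 23. Stack: [23]
STORE_FAST q → q=23. Stack: []
LOAD_FAST_LOAD_FAST b,q → push 0,23. Stack: [0, 23]
COMPARE_OP bool(>=) → 0 vs 23 = False. Stack: [False]
POP_JUMP_IF_FALSE → pop False; jump. Stack: []
LOAD_FAST_LOAD_FAST a,q → push 18,23. Stack: [18, 23]
BINARY_OP | → 18 | 23 = 23. Stack: [23]
LOAD_FAST_LOAD_FAST a,q → push 18,23. Stack: [23, 18, 23]
BINARY_OP % → 18 % 23 = 18. Stack: [23, 18]
BINARY_OP // → 23 // 18 = 1. Stack: [1]
STORE_FAST t → t=1. Stack: []
LOAD_FAST_LOAD_FAST q,a → push 23,18. Stack: [23, 18]
BINARY_OP + → 23 + 18 = 41. Stack: [41]
LOAD_CONST → push 4. Stack: [41, 4]
BINARY_OP << → 41 << 4 = 656. Stack: [656]
STORE_FAST m → m=656. Stack: []
LOAD_FAST t → push 1. Stack: [1]
RETURN_VALUE → return 1.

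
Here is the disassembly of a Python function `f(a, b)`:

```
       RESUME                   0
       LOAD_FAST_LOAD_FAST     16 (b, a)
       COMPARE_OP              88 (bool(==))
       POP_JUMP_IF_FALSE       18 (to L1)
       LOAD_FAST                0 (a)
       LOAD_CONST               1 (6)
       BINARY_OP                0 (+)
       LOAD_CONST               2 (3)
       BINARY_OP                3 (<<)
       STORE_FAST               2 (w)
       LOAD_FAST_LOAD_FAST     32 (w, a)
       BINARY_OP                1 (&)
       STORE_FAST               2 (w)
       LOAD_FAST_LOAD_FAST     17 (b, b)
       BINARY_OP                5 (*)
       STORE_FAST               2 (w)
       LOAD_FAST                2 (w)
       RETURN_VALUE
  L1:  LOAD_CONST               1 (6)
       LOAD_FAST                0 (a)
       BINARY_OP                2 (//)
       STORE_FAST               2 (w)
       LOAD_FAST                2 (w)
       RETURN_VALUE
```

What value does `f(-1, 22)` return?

LOAD_FAST_LOAD_FAST b,a → push 22,-1. Stack: [22, -1]
COMPARE_OP bool(==) → 22 vs -1 = False. Stack: [False]
POP_JUMP_IF_FALSE → pop False; jump. Stack: []
LOAD_CONST → push 6. Stack: [6]
LOAD_FAST a → push -1. Stack: [6, -1]
BINARY_OP // → 6 // -1 = -6. Stack: [-6]
STORE_FAST w → w=-6. Stack: []
LOAD_FAST w → push -6. Stack: [-6]
RETURN_VALUE → return -6.

-6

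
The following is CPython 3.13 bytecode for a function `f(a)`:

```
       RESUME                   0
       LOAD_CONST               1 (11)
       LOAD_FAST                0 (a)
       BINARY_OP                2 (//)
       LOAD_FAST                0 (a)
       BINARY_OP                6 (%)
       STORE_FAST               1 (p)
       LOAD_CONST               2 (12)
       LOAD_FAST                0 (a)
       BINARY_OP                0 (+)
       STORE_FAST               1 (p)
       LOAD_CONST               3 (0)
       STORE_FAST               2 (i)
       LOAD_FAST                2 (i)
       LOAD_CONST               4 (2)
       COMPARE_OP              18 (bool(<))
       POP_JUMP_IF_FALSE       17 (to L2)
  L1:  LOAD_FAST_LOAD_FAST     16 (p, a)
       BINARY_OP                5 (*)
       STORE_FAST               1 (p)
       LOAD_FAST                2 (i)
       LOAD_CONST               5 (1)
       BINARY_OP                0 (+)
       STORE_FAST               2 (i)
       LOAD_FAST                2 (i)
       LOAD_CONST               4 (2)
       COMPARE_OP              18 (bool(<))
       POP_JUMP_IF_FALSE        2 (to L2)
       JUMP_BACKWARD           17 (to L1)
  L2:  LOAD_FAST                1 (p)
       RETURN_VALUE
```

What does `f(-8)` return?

256

LOAD_CONST → push 11. Stack: [11]
LOAD_FAST a → push -8. Stack: [11, -8]
BINARY_OP // → 11 // -8 = -2. Stack: [-2]
LOAD_FAST a → push -8. Stack: [-2, -8]
BINARY_OP % → -2 % -8 = -2. Stack: [-2]
STORE_FAST p → p=-2. Stack: []
LOAD_CONST → push 12. Stack: [12]
LOAD_FAST a → push -8. Stack: [12, -8]
BINARY_OP + → 12 + -8 = 4. Stack: [4]
STORE_FAST p → p=4. Stack: []
LOAD_CONST → push 0. Stack: [0]
STORE_FAST i → i=0. Stack: []
LOAD_FAST i → push 0. Stack: [0]
LOAD_CONST → push 2. Stack: [0, 2]
COMPARE_OP bool(<) → 0 vs 2 = True. Stack: [True]
POP_JUMP_IF_FALSE → pop True; no jump. Stack: []
LOAD_FAST_LOAD_FAST p,a → push 4,-8. Stack: [4, -8]
BINARY_OP * → 4 * -8 = -32. Stack: [-32]
STORE_FAST p → p=-32. Stack: []
LOAD_FAST i → push 0. Stack: [0]
LOAD_CONST → push 1. Stack: [0, 1]
BINARY_OP + → 0 + 1 = 1. Stack: [1]
STORE_FAST i → i=1. Stack: []
LOAD_FAST i → push 1. Stack: [1]
LOAD_CONST → push 2. Stack: [1, 2]
COMPARE_OP bool(<) → 1 vs 2 = True. Stack: [True]
POP_JUMP_IF_FALSE → pop True; no jump. Stack: []
LOAD_FAST_LOAD_FAST p,a → push -32,-8. Stack: [-32, -8]
BINARY_OP * → -32 * -8 = 256. Stack: [256]
STORE_FAST p → p=256. Stack: []
LOAD_FAST i → push 1. Stack: [1]
LOAD_CONST → push 1. Stack: [1, 1]
BINARY_OP + → 1 + 1 = 2. Stack: [2]
STORE_FAST i → i=2. Stack: []
LOAD_FAST i → push 2. Stack: [2]
LOAD_CONST → push 2. Stack: [2, 2]
COMPARE_OP bool(<) → 2 vs 2 = False. Stack: [False]
POP_JUMP_IF_FALSE → pop False; jump. Stack: []
LOAD_FAST p → push 256. Stack: [256]
RETURN_VALUE → return 256.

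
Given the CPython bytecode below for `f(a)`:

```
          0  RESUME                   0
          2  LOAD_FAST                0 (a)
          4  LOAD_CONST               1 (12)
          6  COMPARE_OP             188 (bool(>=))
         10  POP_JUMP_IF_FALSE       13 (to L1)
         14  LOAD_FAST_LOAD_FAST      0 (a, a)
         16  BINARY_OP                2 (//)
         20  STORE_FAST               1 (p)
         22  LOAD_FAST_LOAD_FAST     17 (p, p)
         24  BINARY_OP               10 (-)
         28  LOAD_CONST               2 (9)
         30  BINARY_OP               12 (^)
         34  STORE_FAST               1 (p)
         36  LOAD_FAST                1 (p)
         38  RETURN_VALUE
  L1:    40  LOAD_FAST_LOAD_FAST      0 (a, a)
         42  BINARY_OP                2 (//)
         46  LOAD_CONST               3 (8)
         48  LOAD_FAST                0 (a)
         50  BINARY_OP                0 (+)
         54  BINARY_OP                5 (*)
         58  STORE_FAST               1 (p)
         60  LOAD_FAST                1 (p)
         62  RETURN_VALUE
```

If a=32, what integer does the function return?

9

LOAD_FAST a → push 32. Stack: [32]
LOAD_CONST → push 12. Stack: [32, 12]
COMPARE_OP bool(>=) → 32 vs 12 = True. Stack: [True]
POP_JUMP_IF_FALSE → pop True; no jump. Stack: []
LOAD_FAST_LOAD_FAST a,a → push 32,32. Stack: [32, 32]
BINARY_OP // → 32 // 32 = 1. Stack: [1]
STORE_FAST p → p=1. Stack: []
LOAD_FAST_LOAD_FAST p,p → push 1,1. Stack: [1, 1]
BINARY_OP - → 1 - 1 = 0. Stack: [0]
LOAD_CONST → push 9. Stack: [0, 9]
BINARY_OP ^ → 0 ^ 9 = 9. Stack: [9]
STORE_FAST p → p=9. Stack: []
LOAD_FAST p → push 9. Stack: [9]
RETURN_VALUE → return 9.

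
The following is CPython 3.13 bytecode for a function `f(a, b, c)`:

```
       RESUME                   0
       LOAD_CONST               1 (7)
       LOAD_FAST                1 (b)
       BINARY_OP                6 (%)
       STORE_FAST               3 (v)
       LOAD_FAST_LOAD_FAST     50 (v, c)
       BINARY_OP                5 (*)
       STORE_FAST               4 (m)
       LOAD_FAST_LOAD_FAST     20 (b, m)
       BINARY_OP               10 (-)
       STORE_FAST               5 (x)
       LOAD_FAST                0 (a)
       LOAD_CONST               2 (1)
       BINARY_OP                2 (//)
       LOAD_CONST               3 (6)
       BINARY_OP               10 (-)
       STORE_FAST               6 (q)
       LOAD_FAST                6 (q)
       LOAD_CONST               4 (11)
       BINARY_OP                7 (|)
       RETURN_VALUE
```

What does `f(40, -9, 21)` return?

43

LOAD_CONST → push 7. Stack: [7]
LOAD_FAST b → push -9. Stack: [7, -9]
BINARY_OP % → 7 % -9 = -2. Stack: [-2]
STORE_FAST v → v=-2. Stack: []
LOAD_FAST_LOAD_FAST v,c → push -2,21. Stack: [-2, 21]
BINARY_OP * → -2 * 21 = -42. Stack: [-42]
STORE_FAST m → m=-42. Stack: []
LOAD_FAST_LOAD_FAST b,m → push -9,-42. Stack: [-9, -42]
BINARY_OP - → -9 - -42 = 33. Stack: [33]
STORE_FAST x → x=33. Stack: []
LOAD_FAST a → push 40. Stack: [40]
LOAD_CONST → push 1. Stack: [40, 1]
BINARY_OP // → 40 // 1 = 40. Stack: [40]
LOAD_CONST → push 6. Stack: [40, 6]
BINARY_OP - → 40 - 6 = 34. Stack: [34]
STORE_FAST q → q=34. Stack: []
LOAD_FAST q → push 34. Stack: [34]
LOAD_CONST → push 11. Stack: [34, 11]
BINARY_OP | → 34 | 11 = 43. Stack: [43]
RETURN_VALUE → return 43.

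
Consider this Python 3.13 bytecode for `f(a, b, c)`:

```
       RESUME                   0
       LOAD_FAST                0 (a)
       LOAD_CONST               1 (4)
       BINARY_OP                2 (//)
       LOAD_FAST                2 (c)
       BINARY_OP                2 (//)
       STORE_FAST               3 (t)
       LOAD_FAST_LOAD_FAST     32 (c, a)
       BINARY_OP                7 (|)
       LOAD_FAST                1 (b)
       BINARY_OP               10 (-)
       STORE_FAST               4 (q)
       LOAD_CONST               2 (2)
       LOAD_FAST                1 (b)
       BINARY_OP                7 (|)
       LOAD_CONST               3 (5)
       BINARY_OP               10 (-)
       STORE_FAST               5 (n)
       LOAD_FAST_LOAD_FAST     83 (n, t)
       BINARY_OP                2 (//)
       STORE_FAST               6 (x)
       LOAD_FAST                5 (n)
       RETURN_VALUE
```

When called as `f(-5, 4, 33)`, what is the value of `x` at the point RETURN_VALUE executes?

LOAD_FAST a → push -5. Stack: [-5]
LOAD_CONST → push 4. Stack: [-5, 4]
BINARY_OP // → -5 // 4 = -2. Stack: [-2]
LOAD_FAST c → push 33. Stack: [-2, 33]
BINARY_OP // → -2 // 33 = -1. Stack: [-1]
STORE_FAST t → t=-1. Stack: []
LOAD_FAST_LOAD_FAST c,a → push 33,-5. Stack: [33, -5]
BINARY_OP | → 33 | -5 = -5. Stack: [-5]
LOAD_FAST b → push 4. Stack: [-5, 4]
BINARY_OP - → -5 - 4 = -9. Stack: [-9]
STORE_FAST q → q=-9. Stack: []
LOAD_CONST → push 2. Stack: [2]
LOAD_FAST b → push 4. Stack: [2, 4]
BINARY_OP | → 2 | 4 = 6. Stack: [6]
LOAD_CONST → push 5. Stack: [6, 5]
BINARY_OP - → 6 - 5 = 1. Stack: [1]
STORE_FAST n → n=1. Stack: []
LOAD_FAST_LOAD_FAST n,t → push 1,-1. Stack: [1, -1]
BINARY_OP // → 1 // -1 = -1. Stack: [-1]
STORE_FAST x → x=-1. Stack: []
LOAD_FAST n → push 1. Stack: [1]
RETURN_VALUE → return 1.

-1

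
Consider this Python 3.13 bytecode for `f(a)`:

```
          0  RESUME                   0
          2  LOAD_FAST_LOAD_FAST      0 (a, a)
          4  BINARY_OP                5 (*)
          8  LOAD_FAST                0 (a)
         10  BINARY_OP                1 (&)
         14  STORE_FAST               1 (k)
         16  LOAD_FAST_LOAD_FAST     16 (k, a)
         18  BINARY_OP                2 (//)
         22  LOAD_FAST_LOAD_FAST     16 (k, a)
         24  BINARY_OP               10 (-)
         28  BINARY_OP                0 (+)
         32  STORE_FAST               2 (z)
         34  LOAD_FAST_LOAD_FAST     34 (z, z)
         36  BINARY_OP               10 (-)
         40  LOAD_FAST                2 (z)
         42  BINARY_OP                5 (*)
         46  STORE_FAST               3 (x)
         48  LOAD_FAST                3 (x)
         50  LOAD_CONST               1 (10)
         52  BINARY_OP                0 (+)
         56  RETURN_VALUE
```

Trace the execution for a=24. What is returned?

10

LOAD_FAST_LOAD_FAST a,a → push 24,24. Stack: [24, 24]
BINARY_OP * → 24 * 24 = 576. Stack: [576]
LOAD_FAST a → push 24. Stack: [576, 24]
BINARY_OP & → 576 & 24 = 0. Stack: [0]
STORE_FAST k → k=0. Stack: []
LOAD_FAST_LOAD_FAST k,a → push 0,24. Stack: [0, 24]
BINARY_OP // → 0 // 24 = 0. Stack: [0]
LOAD_FAST_LOAD_FAST k,a → push 0,24. Stack: [0, 0, 24]
BINARY_OP - → 0 - 24 = -24. Stack: [0, -24]
BINARY_OP + → 0 + -24 = -24. Stack: [-24]
STORE_FAST z → z=-24. Stack: []
LOAD_FAST_LOAD_FAST z,z → push -24,-24. Stack: [-24, -24]
BINARY_OP - → -24 - -24 = 0. Stack: [0]
LOAD_FAST z → push -24. Stack: [0, -24]
BINARY_OP * → 0 * -24 = 0. Stack: [0]
STORE_FAST x → x=0. Stack: []
LOAD_FAST x → push 0. Stack: [0]
LOAD_CONST → push 10. Stack: [0, 10]
BINARY_OP + → 0 + 10 = 10. Stack: [10]
RETURN_VALUE → return 10.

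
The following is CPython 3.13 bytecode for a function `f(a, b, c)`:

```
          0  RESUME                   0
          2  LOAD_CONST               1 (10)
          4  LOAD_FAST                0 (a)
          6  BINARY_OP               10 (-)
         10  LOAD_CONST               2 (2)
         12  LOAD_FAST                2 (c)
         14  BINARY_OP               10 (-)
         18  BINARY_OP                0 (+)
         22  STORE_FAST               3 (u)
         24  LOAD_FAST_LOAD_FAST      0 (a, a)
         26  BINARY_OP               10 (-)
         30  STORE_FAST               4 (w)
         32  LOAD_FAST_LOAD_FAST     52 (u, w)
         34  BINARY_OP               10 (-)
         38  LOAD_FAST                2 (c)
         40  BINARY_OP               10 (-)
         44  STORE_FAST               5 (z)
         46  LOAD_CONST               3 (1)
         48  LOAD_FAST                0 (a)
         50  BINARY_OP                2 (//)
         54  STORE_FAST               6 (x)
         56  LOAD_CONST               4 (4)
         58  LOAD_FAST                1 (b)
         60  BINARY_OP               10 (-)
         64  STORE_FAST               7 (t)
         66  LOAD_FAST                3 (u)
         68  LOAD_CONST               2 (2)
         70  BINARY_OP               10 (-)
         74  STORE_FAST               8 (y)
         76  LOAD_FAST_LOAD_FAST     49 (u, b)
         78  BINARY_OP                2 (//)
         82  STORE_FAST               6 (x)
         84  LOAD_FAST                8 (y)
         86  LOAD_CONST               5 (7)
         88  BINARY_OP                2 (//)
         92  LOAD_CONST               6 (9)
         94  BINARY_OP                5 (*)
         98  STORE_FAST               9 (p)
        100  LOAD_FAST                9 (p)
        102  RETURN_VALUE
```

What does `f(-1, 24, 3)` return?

LOAD_CONST → push 10. Stack: [10]
LOAD_FAST a → push -1. Stack: [10, -1]
BINARY_OP - → 10 - -1 = 11. Stack: [11]
LOAD_CONST → push 2. Stack: [11, 2]
LOAD_FAST c → push 3. Stack: [11, 2, 3]
BINARY_OP - → 2 - 3 = -1. Stack: [11, -1]
BINARY_OP + → 11 + -1 = 10. Stack: [10]
STORE_FAST u → u=10. Stack: []
LOAD_FAST_LOAD_FAST a,a → push -1,-1. Stack: [-1, -1]
BINARY_OP - → -1 - -1 = 0. Stack: [0]
STORE_FAST w → w=0. Stack: []
LOAD_FAST_LOAD_FAST u,w → push 10,0. Stack: [10, 0]
BINARY_OP - → 10 - 0 = 10. Stack: [10]
LOAD_FAST c → push 3. Stack: [10, 3]
BINARY_OP - → 10 - 3 = 7. Stack: [7]
STORE_FAST z → z=7. Stack: []
LOAD_CONST → push 1. Stack: [1]
LOAD_FAST a → push -1. Stack: [1, -1]
BINARY_OP // → 1 // -1 = -1. Stack: [-1]
STORE_FAST x → x=-1. Stack: []
LOAD_CONST → push 4. Stack: [4]
LOAD_FAST b → push 24. Stack: [4, 24]
BINARY_OP - → 4 - 24 = -20. Stack: [-20]
STORE_FAST t → t=-20. Stack: []
LOAD_FAST u → push 10. Stack: [10]
LOAD_CONST → push 2. Stack: [10, 2]
BINARY_OP - → 10 - 2 = 8. Stack: [8]
STORE_FAST y → y=8. Stack: []
LOAD_FAST_LOAD_FAST u,b → push 10,24. Stack: [10, 24]
BINARY_OP // → 10 // 24 = 0. Stack: [0]
STORE_FAST x → x=0. Stack: []
LOAD_FAST y → push 8. Stack: [8]
LOAD_CONST → push 7. Stack: [8, 7]
BINARY_OP // → 8 // 7 = 1. Stack: [1]
LOAD_CONST → push 9. Stack: [1, 9]
BINARY_OP * → 1 * 9 = 9. Stack: [9]
STORE_FAST p → p=9. Stack: []
LOAD_FAST p → push 9. Stack: [9]
RETURN_VALUE → return 9.

9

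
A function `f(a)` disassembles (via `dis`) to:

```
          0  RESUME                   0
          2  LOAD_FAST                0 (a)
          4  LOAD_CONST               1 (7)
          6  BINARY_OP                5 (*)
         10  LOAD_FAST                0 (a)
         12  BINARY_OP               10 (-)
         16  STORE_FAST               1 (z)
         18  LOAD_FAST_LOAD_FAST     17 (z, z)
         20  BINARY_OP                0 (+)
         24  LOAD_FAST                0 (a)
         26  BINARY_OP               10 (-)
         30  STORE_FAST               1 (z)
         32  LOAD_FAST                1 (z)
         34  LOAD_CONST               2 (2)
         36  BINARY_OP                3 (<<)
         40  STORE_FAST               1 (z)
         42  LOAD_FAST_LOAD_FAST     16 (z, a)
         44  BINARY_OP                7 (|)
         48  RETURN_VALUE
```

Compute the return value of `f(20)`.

884

LOAD_FAST a → push 20. Stack: [20]
LOAD_CONST → push 7. Stack: [20, 7]
BINARY_OP * → 20 * 7 = 140. Stack: [140]
LOAD_FAST a → push 20. Stack: [140, 20]
BINARY_OP - → 140 - 20 = 120. Stack: [120]
STORE_FAST z → z=120. Stack: []
LOAD_FAST_LOAD_FAST z,z → push 120,120. Stack: [120, 120]
BINARY_OP + → 120 + 120 = 240. Stack: [240]
LOAD_FAST a → push 20. Stack: [240, 20]
BINARY_OP - → 240 - 20 = 220. Stack: [220]
STORE_FAST z → z=220. Stack: []
LOAD_FAST z → push 220. Stack: [220]
LOAD_CONST → push 2. Stack: [220, 2]
BINARY_OP << → 220 << 2 = 880. Stack: [880]
STORE_FAST z → z=880. Stack: []
LOAD_FAST_LOAD_FAST z,a → push 880,20. Stack: [880, 20]
BINARY_OP | → 880 | 20 = 884. Stack: [884]
RETURN_VALUE → return 884.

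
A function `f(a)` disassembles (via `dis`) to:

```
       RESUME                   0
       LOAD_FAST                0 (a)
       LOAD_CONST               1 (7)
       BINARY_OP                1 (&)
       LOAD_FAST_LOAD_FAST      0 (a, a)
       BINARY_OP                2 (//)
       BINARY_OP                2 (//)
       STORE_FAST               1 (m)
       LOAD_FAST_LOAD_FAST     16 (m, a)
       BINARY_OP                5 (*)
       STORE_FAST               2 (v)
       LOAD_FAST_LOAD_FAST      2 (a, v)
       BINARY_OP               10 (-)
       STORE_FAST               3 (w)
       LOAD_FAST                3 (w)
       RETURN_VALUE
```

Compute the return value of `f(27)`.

LOAD_FAST a → push 27. Stack: [27]
LOAD_CONST → push 7. Stack: [27, 7]
BINARY_OP & → 27 & 7 = 3. Stack: [3]
LOAD_FAST_LOAD_FAST a,a → push 27,27. Stack: [3, 27, 27]
BINARY_OP // → 27 // 27 = 1. Stack: [3, 1]
BINARY_OP // → 3 // 1 = 3. Stack: [3]
STORE_FAST m → m=3. Stack: []
LOAD_FAST_LOAD_FAST m,a → push 3,27. Stack: [3, 27]
BINARY_OP * → 3 * 27 = 81. Stack: [81]
STORE_FAST v → v=81. Stack: []
LOAD_FAST_LOAD_FAST a,v → push 27,81. Stack: [27, 81]
BINARY_OP - → 27 - 81 = -54. Stack: [-54]
STORE_FAST w → w=-54. Stack: []
LOAD_FAST w → push -54. Stack: [-54]
RETURN_VALUE → return -54.

-54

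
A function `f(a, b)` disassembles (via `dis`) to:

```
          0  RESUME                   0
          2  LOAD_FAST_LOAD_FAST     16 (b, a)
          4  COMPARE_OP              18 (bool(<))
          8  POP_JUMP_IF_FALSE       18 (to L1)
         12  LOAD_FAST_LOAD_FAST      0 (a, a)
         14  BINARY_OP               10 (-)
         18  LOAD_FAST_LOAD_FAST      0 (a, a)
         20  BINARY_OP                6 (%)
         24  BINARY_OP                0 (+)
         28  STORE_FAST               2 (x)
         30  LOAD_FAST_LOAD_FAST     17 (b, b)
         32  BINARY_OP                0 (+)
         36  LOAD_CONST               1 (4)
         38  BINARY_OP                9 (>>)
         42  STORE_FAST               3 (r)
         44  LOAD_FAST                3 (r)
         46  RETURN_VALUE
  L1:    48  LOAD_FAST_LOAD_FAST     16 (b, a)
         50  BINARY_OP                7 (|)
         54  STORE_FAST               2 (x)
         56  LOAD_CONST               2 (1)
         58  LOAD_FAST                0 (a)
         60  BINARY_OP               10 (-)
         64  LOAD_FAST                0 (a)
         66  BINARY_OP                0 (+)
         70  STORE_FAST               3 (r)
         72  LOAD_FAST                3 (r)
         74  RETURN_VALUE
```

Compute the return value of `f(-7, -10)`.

-2

LOAD_FAST_LOAD_FAST b,a → push -10,-7. Stack: [-10, -7]
COMPARE_OP bool(<) → -10 vs -7 = True. Stack: [True]
POP_JUMP_IF_FALSE → pop True; no jump. Stack: []
LOAD_FAST_LOAD_FAST a,a → push -7,-7. Stack: [-7, -7]
BINARY_OP - → -7 - -7 = 0. Stack: [0]
LOAD_FAST_LOAD_FAST a,a → push -7,-7. Stack: [0, -7, -7]
BINARY_OP % → -7 % -7 = 0. Stack: [0, 0]
BINARY_OP + → 0 + 0 = 0. Stack: [0]
STORE_FAST x → x=0. Stack: []
LOAD_FAST_LOAD_FAST b,b → push -10,-10. Stack: [-10, -10]
BINARY_OP + → -10 + -10 = -20. Stack: [-20]
LOAD_CONST → push 4. Stack: [-20, 4]
BINARY_OP >> → -20 >> 4 = -2. Stack: [-2]
STORE_FAST r → r=-2. Stack: []
LOAD_FAST r → push -2. Stack: [-2]
RETURN_VALUE → return -2.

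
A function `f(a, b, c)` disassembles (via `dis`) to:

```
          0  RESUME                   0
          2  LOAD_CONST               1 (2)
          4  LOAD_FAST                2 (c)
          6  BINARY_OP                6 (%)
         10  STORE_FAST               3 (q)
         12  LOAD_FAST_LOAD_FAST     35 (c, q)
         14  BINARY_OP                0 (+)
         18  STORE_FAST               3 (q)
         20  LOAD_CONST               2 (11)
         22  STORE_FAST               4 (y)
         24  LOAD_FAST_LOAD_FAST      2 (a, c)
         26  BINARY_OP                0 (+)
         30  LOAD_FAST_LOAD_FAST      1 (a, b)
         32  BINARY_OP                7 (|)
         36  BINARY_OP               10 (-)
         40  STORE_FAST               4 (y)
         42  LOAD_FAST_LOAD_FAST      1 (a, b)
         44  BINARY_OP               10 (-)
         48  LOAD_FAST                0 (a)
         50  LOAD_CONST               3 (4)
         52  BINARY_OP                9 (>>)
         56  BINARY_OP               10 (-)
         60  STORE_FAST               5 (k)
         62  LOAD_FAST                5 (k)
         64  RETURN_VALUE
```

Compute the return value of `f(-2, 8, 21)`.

LOAD_CONST → push 2. Stack: [2]
LOAD_FAST c → push 21. Stack: [2, 21]
BINARY_OP % → 2 % 21 = 2. Stack: [2]
STORE_FAST q → q=2. Stack: []
LOAD_FAST_LOAD_FAST c,q → push 21,2. Stack: [21, 2]
BINARY_OP + → 21 + 2 = 23. Stack: [23]
STORE_FAST q → q=23. Stack: []
LOAD_CONST → push 11. Stack: [11]
STORE_FAST y → y=11. Stack: []
LOAD_FAST_LOAD_FAST a,c → push -2,21. Stack: [-2, 21]
BINARY_OP + → -2 + 21 = 19. Stack: [19]
LOAD_FAST_LOAD_FAST a,b → push -2,8. Stack: [19, -2, 8]
BINARY_OP | → -2 | 8 = -2. Stack: [19, -2]
BINARY_OP - → 19 - -2 = 21. Stack: [21]
STORE_FAST y → y=21. Stack: []
LOAD_FAST_LOAD_FAST a,b → push -2,8. Stack: [-2, 8]
BINARY_OP - → -2 - 8 = -10. Stack: [-10]
LOAD_FAST a → push -2. Stack: [-10, -2]
LOAD_CONST → push 4. Stack: [-10, -2, 4]
BINARY_OP >> → -2 >> 4 = -1. Stack: [-10, -1]
BINARY_OP - → -10 - -1 = -9. Stack: [-9]
STORE_FAST k → k=-9. Stack: []
LOAD_FAST k → push -9. Stack: [-9]
RETURN_VALUE → return -9.

-9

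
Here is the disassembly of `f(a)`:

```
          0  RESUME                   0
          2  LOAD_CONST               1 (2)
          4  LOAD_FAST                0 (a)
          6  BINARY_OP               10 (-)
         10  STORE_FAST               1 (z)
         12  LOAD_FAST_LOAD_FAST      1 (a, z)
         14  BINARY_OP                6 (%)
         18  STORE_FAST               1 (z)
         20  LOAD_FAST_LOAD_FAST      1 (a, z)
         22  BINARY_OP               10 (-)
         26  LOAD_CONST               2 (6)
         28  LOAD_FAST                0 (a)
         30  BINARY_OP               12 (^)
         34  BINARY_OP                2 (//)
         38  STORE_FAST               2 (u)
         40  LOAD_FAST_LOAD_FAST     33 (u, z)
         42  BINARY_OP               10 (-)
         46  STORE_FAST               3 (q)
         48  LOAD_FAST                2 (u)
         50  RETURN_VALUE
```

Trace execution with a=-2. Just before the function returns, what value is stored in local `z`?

LOAD_CONST → push 2. Stack: [2]
LOAD_FAST a → push -2. Stack: [2, -2]
BINARY_OP - → 2 - -2 = 4. Stack: [4]
STORE_FAST z → z=4. Stack: []
LOAD_FAST_LOAD_FAST a,z → push -2,4. Stack: [-2, 4]
BINARY_OP % → -2 % 4 = 2. Stack: [2]
STORE_FAST z → z=2. Stack: []
LOAD_FAST_LOAD_FAST a,z → push -2,2. Stack: [-2, 2]
BINARY_OP - → -2 - 2 = -4. Stack: [-4]
LOAD_CONST → push 6. Stack: [-4, 6]
LOAD_FAST a → push -2. Stack: [-4, 6, -2]
BINARY_OP ^ → 6 ^ -2 = -8. Stack: [-4, -8]
BINARY_OP // → -4 // -8 = 0. Stack: [0]
STORE_FAST u → u=0. Stack: []
LOAD_FAST_LOAD_FAST u,z → push 0,2. Stack: [0, 2]
BINARY_OP - → 0 - 2 = -2. Stack: [-2]
STORE_FAST q → q=-2. Stack: []
LOAD_FAST u → push 0. Stack: [0]
RETURN_VALUE → return 0.

2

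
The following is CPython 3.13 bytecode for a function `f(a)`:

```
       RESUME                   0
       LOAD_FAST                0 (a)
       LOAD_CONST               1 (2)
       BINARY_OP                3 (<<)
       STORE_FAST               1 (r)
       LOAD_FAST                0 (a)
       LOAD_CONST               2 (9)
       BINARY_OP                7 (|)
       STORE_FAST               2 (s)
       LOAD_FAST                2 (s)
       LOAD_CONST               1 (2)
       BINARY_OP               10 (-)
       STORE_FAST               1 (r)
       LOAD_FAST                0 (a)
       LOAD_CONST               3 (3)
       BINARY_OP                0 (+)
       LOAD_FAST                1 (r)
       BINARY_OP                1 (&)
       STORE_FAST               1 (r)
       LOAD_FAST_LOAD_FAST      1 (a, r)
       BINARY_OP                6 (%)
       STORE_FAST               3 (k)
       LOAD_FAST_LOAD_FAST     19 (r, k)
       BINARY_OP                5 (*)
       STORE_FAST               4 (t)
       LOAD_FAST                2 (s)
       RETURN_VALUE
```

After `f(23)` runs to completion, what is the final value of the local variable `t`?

552

LOAD_FAST a → push 23. Stack: [23]
LOAD_CONST → push 2. Stack: [23, 2]
BINARY_OP << → 23 << 2 = 92. Stack: [92]
STORE_FAST r → r=92. Stack: []
LOAD_FAST a → push 23. Stack: [23]
LOAD_CONST → push 9. Stack: [23, 9]
BINARY_OP | → 23 | 9 = 31. Stack: [31]
STORE_FAST s → s=31. Stack: []
LOAD_FAST s → push 31. Stack: [31]
LOAD_CONST → push 2. Stack: [31, 2]
BINARY_OP - → 31 - 2 = 29. Stack: [29]
STORE_FAST r → r=29. Stack: []
LOAD_FAST a → push 23. Stack: [23]
LOAD_CONST → push 3. Stack: [23, 3]
BINARY_OP + → 23 + 3 = 26. Stack: [26]
LOAD_FAST r → push 29. Stack: [26, 29]
BINARY_OP & → 26 & 29 = 24. Stack: [24]
STORE_FAST r → r=24. Stack: []
LOAD_FAST_LOAD_FAST a,r → push 23,24. Stack: [23, 24]
BINARY_OP % → 23 % 24 = 23. Stack: [23]
STORE_FAST k → k=23. Stack: []
LOAD_FAST_LOAD_FAST r,k → push 24,23. Stack: [24, 23]
BINARY_OP * → 24 * 23 = 552. Stack: [552]
STORE_FAST t → t=552. Stack: []
LOAD_FAST s → push 31. Stack: [31]
RETURN_VALUE → return 31.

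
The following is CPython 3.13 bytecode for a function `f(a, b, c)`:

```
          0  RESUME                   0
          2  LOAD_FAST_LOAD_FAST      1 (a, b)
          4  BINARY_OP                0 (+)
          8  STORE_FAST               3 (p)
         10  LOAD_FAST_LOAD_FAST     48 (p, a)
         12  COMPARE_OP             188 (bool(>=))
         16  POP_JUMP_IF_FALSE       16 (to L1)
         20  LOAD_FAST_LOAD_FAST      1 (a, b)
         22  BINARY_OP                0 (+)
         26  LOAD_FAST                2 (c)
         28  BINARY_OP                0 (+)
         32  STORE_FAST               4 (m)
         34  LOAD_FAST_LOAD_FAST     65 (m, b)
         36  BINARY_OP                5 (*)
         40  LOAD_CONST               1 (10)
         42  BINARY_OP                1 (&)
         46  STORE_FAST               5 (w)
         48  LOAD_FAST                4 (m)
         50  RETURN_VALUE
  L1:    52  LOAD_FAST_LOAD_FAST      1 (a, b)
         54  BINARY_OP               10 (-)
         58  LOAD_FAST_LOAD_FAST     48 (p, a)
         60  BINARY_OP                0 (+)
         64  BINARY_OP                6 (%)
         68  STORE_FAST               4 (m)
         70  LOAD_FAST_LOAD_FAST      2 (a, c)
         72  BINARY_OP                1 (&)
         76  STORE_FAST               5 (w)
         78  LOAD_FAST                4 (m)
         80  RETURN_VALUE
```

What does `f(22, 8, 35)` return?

65

LOAD_FAST_LOAD_FAST a,b → push 22,8. Stack: [22, 8]
BINARY_OP + → 22 + 8 = 30. Stack: [30]
STORE_FAST p → p=30. Stack: []
LOAD_FAST_LOAD_FAST p,a → push 30,22. Stack: [30, 22]
COMPARE_OP bool(>=) → 30 vs 22 = True. Stack: [True]
POP_JUMP_IF_FALSE → pop True; no jump. Stack: []
LOAD_FAST_LOAD_FAST a,b → push 22,8. Stack: [22, 8]
BINARY_OP + → 22 + 8 = 30. Stack: [30]
LOAD_FAST c → push 35. Stack: [30, 35]
BINARY_OP + → 30 + 35 = 65. Stack: [65]
STORE_FAST m → m=65. Stack: []
LOAD_FAST_LOAD_FAST m,b → push 65,8. Stack: [65, 8]
BINARY_OP * → 65 * 8 = 520. Stack: [520]
LOAD_CONST → push 10. Stack: [520, 10]
BINARY_OP & → 520 & 10 = 8. Stack: [8]
STORE_FAST w → w=8. Stack: []
LOAD_FAST m → push 65. Stack: [65]
RETURN_VALUE → return 65.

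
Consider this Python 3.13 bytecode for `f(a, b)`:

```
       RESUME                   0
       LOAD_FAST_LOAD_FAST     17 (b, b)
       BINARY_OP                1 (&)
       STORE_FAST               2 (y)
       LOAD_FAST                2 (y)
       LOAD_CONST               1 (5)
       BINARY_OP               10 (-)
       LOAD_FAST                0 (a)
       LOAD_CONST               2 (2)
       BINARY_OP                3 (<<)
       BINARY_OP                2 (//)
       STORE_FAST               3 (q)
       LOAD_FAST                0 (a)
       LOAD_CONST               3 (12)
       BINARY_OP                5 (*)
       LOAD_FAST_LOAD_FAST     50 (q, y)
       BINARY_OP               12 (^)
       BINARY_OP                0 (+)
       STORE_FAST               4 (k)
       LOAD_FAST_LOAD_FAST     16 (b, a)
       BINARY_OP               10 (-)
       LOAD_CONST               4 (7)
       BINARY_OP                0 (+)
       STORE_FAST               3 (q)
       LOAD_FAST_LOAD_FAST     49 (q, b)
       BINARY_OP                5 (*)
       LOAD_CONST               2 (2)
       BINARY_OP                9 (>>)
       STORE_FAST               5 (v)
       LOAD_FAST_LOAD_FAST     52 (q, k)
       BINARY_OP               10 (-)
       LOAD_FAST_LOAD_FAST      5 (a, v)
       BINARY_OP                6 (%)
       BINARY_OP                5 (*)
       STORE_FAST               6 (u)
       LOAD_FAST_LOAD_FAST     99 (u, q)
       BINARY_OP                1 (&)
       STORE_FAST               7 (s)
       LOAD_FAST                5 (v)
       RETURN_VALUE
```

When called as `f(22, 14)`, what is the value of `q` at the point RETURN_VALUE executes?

LOAD_FAST_LOAD_FAST b,b → push 14,14. Stack: [14, 14]
BINARY_OP & → 14 & 14 = 14. Stack: [14]
STORE_FAST y → y=14. Stack: []
LOAD_FAST y → push 14. Stack: [14]
LOAD_CONST → push 5. Stack: [14, 5]
BINARY_OP - → 14 - 5 = 9. Stack: [9]
LOAD_FAST a → push 22. Stack: [9, 22]
LOAD_CONST → push 2. Stack: [9, 22, 2]
BINARY_OP << → 22 << 2 = 88. Stack: [9, 88]
BINARY_OP // → 9 // 88 = 0. Stack: [0]
STORE_FAST q → q=0. Stack: []
LOAD_FAST a → push 22. Stack: [22]
LOAD_CONST → push 12. Stack: [22, 12]
BINARY_OP * → 22 * 12 = 264. Stack: [264]
LOAD_FAST_LOAD_FAST q,y → push 0,14. Stack: [264, 0, 14]
BINARY_OP ^ → 0 ^ 14 = 14. Stack: [264, 14]
BINARY_OP + → 264 + 14 = 278. Stack: [278]
STORE_FAST k → k=278. Stack: []
LOAD_FAST_LOAD_FAST b,a → push 14,22. Stack: [14, 22]
BINARY_OP - → 14 - 22 = -8. Stack: [-8]
LOAD_CONST → push 7. Stack: [-8, 7]
BINARY_OP + → -8 + 7 = -1. Stack: [-1]
STORE_FAST q → q=-1. Stack: []
LOAD_FAST_LOAD_FAST q,b → push -1,14. Stack: [-1, 14]
BINARY_OP * → -1 * 14 = -14. Stack: [-14]
LOAD_CONST → push 2. Stack: [-14, 2]
BINARY_OP >> → -14 >> 2 = -4. Stack: [-4]
STORE_FAST v → v=-4. Stack: []
LOAD_FAST_LOAD_FAST q,k → push -1,278. Stack: [-1, 278]
BINARY_OP - → -1 - 278 = -279. Stack: [-279]
LOAD_FAST_LOAD_FAST a,v → push 22,-4. Stack: [-279, 22, -4]
BINARY_OP % → 22 % -4 = -2. Stack: [-279, -2]
BINARY_OP * → -279 * -2 = 558. Stack: [558]
STORE_FAST u → u=558. Stack: []
LOAD_FAST_LOAD_FAST u,q → push 558,-1. Stack: [558, -1]
BINARY_OP & → 558 & -1 = 558. Stack: [558]
STORE_FAST s → s=558. Stack: []
LOAD_FAST v → push -4. Stack: [-4]
RETURN_VALUE → return -4.

-1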